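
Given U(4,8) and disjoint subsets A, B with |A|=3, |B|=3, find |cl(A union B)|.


|A union B| = 3 + 3 = 6 (disjoint).
In U(4,8), cl(S) = S if |S| < 4, else cl(S) = E.
Since 6 >= 4, cl(A union B) = E.
|cl(A union B)| = 8.

8


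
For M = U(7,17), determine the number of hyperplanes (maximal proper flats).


Hyperplanes of U(7,17) are flats of rank 6.
In a uniform matroid, these are exactly the (6)-element subsets.
Count = C(17,6) = 17! / (6! * 11!) = 12376.

12376


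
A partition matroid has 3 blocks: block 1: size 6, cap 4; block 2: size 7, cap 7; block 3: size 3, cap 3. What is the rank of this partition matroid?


Rank of a partition matroid = sum of min(|Si|, ci) for each block.
= min(6,4) + min(7,7) + min(3,3)
= 4 + 7 + 3
= 14.

14


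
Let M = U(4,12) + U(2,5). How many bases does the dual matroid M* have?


(M1+M2)* = M1* + M2*.
M1* = U(8,12), bases: C(12,8) = 495.
M2* = U(3,5), bases: C(5,3) = 10.
|B(M*)| = 495 * 10 = 4950.

4950


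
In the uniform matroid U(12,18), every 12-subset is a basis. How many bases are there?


Bases of U(12,18) are all 12-element subsets of the 18-element ground set.
Number of bases = C(18,12).
C(18,12) = 18564.

18564


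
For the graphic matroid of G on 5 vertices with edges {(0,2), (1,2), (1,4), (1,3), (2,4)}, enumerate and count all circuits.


A circuit in a graphic matroid = edge set of a simple cycle.
G has 5 vertices and 5 edges.
Enumerating all minimal edge subsets forming cycles...
Total circuits found: 1.

1


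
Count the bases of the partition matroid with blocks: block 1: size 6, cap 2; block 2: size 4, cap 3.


A basis picks exactly ci elements from block i.
Number of bases = product of C(|Si|, ci).
= C(6,2) * C(4,3)
= 15 * 4
= 60.

60


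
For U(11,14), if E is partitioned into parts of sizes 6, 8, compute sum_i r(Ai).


r(Ai) = min(|Ai|, 11) for each part.
Sum = min(6,11) + min(8,11)
    = 6 + 8
    = 14.

14


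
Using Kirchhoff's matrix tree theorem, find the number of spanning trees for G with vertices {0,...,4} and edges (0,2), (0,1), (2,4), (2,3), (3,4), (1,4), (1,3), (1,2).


By Kirchhoff's matrix tree theorem, the number of spanning trees equals
the determinant of any cofactor of the Laplacian matrix L.
G has 5 vertices and 8 edges.
Computing the (4 x 4) cofactor determinant gives 40.

40


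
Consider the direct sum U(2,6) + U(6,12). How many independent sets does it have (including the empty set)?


For a direct sum, |I(M1+M2)| = |I(M1)| * |I(M2)|.
|I(U(2,6))| = sum C(6,k) for k=0..2 = 22.
|I(U(6,12))| = sum C(12,k) for k=0..6 = 2510.
Total = 22 * 2510 = 55220.

55220


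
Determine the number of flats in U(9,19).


Flats of U(9,19): every subset of size < 9 is a flat, plus E itself.
Count = (19 choose 0) + (19 choose 1) + (19 choose 2) + (19 choose 3) + (19 choose 4) + (19 choose 5) + (19 choose 6) + (19 choose 7) + (19 choose 8) + 1
     = 1 + 19 + 171 + 969 + 3876 + 11628 + 27132 + 50388 + 75582 + 1
     = 169767.

169767


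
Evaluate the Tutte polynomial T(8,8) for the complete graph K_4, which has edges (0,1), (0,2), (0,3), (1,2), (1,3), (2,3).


T(K_4; x,y) = x^3 + 3x^2 + 4xy + 2x + y^3 + 3y^2 + 2y.
Substituting x=8, y=8:
= 512 + 192 + 256 + 16 + 512 + 192 + 16
= 1696.

1696


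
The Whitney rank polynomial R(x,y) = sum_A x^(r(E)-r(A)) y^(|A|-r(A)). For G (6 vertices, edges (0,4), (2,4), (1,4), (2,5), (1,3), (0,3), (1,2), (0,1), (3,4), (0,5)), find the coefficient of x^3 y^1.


R(x,y) = sum over A in 2^E of x^(r(E)-r(A)) * y^(|A|-r(A)).
G has 6 vertices, 10 edges. r(E) = 5.
Enumerate all 2^10 = 1024 subsets.
Count subsets with r(E)-r(A)=3 and |A|-r(A)=1: 5.

5


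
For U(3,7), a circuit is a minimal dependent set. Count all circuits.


In U(3,7), circuits are the (4)-element subsets.
Any set of 4 elements is dependent, and removing any one element gives
an independent set of size 3, so it is a minimal dependent set.
Number of circuits = C(7,4) = 7! / (4! * 3!) = 35.

35


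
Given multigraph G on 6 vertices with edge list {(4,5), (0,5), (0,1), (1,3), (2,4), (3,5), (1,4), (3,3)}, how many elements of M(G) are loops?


In a graphic matroid, a loop is a self-loop edge (u,u) with rank 0.
Examining all 8 edges for self-loops...
Self-loops found: (3,3)
Number of loops = 1.

1


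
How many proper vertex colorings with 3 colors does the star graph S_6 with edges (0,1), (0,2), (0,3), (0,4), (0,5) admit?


P(tree, k) = k * (k-1)^(5) for any tree on 6 vertices.
P(3) = 3 * 2^5 = 3 * 32 = 96.

96


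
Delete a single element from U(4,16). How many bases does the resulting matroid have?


Deleting e from U(4,16) gives U(4,15) since n > r.
Bases of U(4,15) = (15 choose 4) = 1365.

1365


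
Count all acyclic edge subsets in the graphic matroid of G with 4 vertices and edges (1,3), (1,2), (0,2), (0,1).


An independent set in a graphic matroid is an acyclic edge subset.
G has 4 vertices and 4 edges.
Enumerate all 2^4 = 16 subsets, checking for acyclicity.
Total independent sets = 14.

14


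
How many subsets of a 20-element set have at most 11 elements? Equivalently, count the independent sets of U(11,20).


Independent sets of U(11,20) are all subsets of size <= 11.
Count = C(20,0) + C(20,1) + C(20,2) + C(20,3) + C(20,4) + C(20,5) + C(20,6) + C(20,7) + C(20,8) + C(20,9) + C(20,10) + C(20,11)
     = 1 + 20 + 190 + 1140 + 4845 + 15504 + 38760 + 77520 + 125970 + 167960 + 184756 + 167960
     = 784626.

784626


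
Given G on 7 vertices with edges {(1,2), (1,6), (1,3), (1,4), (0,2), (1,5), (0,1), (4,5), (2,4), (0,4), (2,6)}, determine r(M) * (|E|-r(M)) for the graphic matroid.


r(M) = |V| - c = 7 - 1 = 6.
nullity = |E| - r(M) = 11 - 6 = 5.
Product = 6 * 5 = 30.

30


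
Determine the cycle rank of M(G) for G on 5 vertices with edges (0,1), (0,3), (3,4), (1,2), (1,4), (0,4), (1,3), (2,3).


Cycle rank (nullity) = |E| - r(M) = |E| - (|V| - c).
|E| = 8, |V| = 5, c = 1.
Nullity = 8 - (5 - 1) = 8 - 4 = 4.

4


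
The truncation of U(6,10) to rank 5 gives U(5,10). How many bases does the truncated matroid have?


Truncating U(6,10) to rank 5 gives U(5,10).
Bases of U(5,10) are all 5-element subsets of 10 elements.
Number of bases = C(10,5) = 252.

252


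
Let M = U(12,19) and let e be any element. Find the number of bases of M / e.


Contracting e from U(12,19) gives U(11,18).
Bases of U(11,18) = C(18,11) = 31824.

31824


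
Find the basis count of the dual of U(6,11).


The dual of U(r,n) is U(n-r, n) = U(5,11).
Bases of U(5,11) are all (5)-element subsets.
|B(M*)| = C(11,5) = 462.

462


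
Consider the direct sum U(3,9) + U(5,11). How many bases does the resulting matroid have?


Bases of a direct sum M1 + M2: |B| = |B(M1)| * |B(M2)|.
|B(U(3,9))| = C(9,3) = 84.
|B(U(5,11))| = C(11,5) = 462.
Total bases = 84 * 462 = 38808.

38808


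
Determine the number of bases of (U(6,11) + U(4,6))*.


(M1+M2)* = M1* + M2*.
M1* = U(5,11), bases: C(11,5) = 462.
M2* = U(2,6), bases: C(6,2) = 15.
|B(M*)| = 462 * 15 = 6930.

6930


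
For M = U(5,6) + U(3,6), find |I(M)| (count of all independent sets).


For a direct sum, |I(M1+M2)| = |I(M1)| * |I(M2)|.
|I(U(5,6))| = sum C(6,k) for k=0..5 = 63.
|I(U(3,6))| = sum C(6,k) for k=0..3 = 42.
Total = 63 * 42 = 2646.

2646


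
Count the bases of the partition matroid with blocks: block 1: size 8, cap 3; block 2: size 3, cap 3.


A basis picks exactly ci elements from block i.
Number of bases = product of C(|Si|, ci).
= C(8,3) * C(3,3)
= 56 * 1
= 56.

56


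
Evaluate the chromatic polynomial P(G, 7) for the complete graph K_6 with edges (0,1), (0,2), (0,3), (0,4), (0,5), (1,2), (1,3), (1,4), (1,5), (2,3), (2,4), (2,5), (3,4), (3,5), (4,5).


P(K_6, k) = k(k-1)(k-2)...(k-5).
P(7) = (7) * (6) * (5) * (4) * (3) * (2) = 5040.

5040


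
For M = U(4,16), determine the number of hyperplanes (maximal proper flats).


Hyperplanes of U(4,16) are flats of rank 3.
In a uniform matroid, these are exactly the (3)-element subsets.
Count = C(16,3) = (16 * 15 * 14) / (1 * 2 * 3) = 560.

560


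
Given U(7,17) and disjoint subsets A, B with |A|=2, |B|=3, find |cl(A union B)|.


|A union B| = 2 + 3 = 5 (disjoint).
In U(7,17), cl(S) = S if |S| < 7, else cl(S) = E.
Since 5 < 7, cl(A union B) = A union B.
|cl(A union B)| = 5.

5


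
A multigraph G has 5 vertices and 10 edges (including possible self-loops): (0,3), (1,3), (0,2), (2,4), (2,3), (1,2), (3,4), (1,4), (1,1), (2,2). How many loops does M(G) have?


In a graphic matroid, a loop is a self-loop edge (u,u) with rank 0.
Examining all 10 edges for self-loops...
Self-loops found: (1,1), (2,2)
Number of loops = 2.

2


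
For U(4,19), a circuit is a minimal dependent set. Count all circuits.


In U(4,19), circuits are the (5)-element subsets.
Any set of 5 elements is dependent, and removing any one element gives
an independent set of size 4, so it is a minimal dependent set.
Number of circuits = C(19,5) = 11628.

11628


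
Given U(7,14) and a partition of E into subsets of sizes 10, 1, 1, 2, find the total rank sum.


r(Ai) = min(|Ai|, 7) for each part.
Sum = min(10,7) + min(1,7) + min(1,7) + min(2,7)
    = 7 + 1 + 1 + 2
    = 11.

11


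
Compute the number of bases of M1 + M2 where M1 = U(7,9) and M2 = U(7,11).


Bases of a direct sum M1 + M2: |B| = |B(M1)| * |B(M2)|.
|B(U(7,9))| = C(9,7) = 36.
|B(U(7,11))| = C(11,7) = 330.
Total bases = 36 * 330 = 11880.

11880


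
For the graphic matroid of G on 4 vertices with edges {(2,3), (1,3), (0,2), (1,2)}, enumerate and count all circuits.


A circuit in a graphic matroid = edge set of a simple cycle.
G has 4 vertices and 4 edges.
Enumerating all minimal edge subsets forming cycles...
Total circuits found: 1.

1


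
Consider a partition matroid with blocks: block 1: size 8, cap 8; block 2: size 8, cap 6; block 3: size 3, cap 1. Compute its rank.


Rank of a partition matroid = sum of min(|Si|, ci) for each block.
= min(8,8) + min(8,6) + min(3,1)
= 8 + 6 + 1
= 15.

15


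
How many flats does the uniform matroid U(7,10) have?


Flats of U(7,10): every subset of size < 7 is a flat, plus E itself.
Count = (10 choose 0) + (10 choose 1) + (10 choose 2) + (10 choose 3) + (10 choose 4) + (10 choose 5) + (10 choose 6) + 1
     = 1 + 10 + 45 + 120 + 210 + 252 + 210 + 1
     = 849.

849


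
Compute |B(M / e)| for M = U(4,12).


Contracting e from U(4,12) gives U(3,11).
Bases of U(3,11) = C(11,3) = (11 * 10 * 9) / (1 * 2 * 3) = 165.

165


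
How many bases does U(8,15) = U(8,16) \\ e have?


Deleting e from U(8,16) gives U(8,15) since n > r.
Bases of U(8,15) = C(15,8) = 6435.

6435


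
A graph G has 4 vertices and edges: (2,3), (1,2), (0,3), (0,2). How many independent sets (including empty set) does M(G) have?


An independent set in a graphic matroid is an acyclic edge subset.
G has 4 vertices and 4 edges.
Enumerate all 2^4 = 16 subsets, checking for acyclicity.
Total independent sets = 14.

14


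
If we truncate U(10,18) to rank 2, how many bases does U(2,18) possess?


Truncating U(10,18) to rank 2 gives U(2,18).
Bases of U(2,18) are all 2-element subsets of 18 elements.
Number of bases = (18 choose 2) = 153.

153


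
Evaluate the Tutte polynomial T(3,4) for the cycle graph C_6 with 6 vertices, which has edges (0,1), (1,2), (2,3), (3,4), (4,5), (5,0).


T(C_6; x,y) = x + x^2 + ... + x^(5) + y.
T(3,4) = 3^1 + 3^2 + 3^3 + 3^4 + 3^5 + 4
= 3 + 9 + 27 + 81 + 243 + 4
= 367.

367


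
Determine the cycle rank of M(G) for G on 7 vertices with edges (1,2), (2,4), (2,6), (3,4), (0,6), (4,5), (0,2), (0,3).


Cycle rank (nullity) = |E| - r(M) = |E| - (|V| - c).
|E| = 8, |V| = 7, c = 1.
Nullity = 8 - (7 - 1) = 8 - 6 = 2.

2


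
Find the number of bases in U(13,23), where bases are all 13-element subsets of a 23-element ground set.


Bases of U(13,23) are all 13-element subsets of the 23-element ground set.
Number of bases = C(23,13).
(23 choose 13) = 1144066.

1144066


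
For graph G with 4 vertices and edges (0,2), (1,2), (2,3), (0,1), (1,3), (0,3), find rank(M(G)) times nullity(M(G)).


r(M) = |V| - c = 4 - 1 = 3.
nullity = |E| - r(M) = 6 - 3 = 3.
Product = 3 * 3 = 9.

9


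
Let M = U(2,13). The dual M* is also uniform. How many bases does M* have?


The dual of U(r,n) is U(n-r, n) = U(11,13).
Bases of U(11,13) are all (11)-element subsets.
|B(M*)| = (13 choose 11) = 78.

78


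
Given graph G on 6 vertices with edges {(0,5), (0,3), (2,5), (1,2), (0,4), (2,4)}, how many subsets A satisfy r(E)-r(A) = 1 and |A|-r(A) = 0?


R(x,y) = sum over A in 2^E of x^(r(E)-r(A)) * y^(|A|-r(A)).
G has 6 vertices, 6 edges. r(E) = 5.
Enumerate all 2^6 = 64 subsets.
Count subsets with r(E)-r(A)=1 and |A|-r(A)=0: 14.

14


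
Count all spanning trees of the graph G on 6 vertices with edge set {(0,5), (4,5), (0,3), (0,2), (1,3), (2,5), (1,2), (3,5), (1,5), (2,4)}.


By Kirchhoff's matrix tree theorem, the number of spanning trees equals
the determinant of any cofactor of the Laplacian matrix L.
G has 6 vertices and 10 edges.
Computing the (5 x 5) cofactor determinant gives 111.

111


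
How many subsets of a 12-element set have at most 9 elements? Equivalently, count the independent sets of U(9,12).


Independent sets of U(9,12) are all subsets of size <= 9.
Count = (12 choose 0) + (12 choose 1) + (12 choose 2) + (12 choose 3) + (12 choose 4) + (12 choose 5) + (12 choose 6) + (12 choose 7) + (12 choose 8) + (12 choose 9)
     = 1 + 12 + 66 + 220 + 495 + 792 + 924 + 792 + 495 + 220
     = 4017.

4017


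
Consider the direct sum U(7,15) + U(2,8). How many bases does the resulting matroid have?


Bases of a direct sum M1 + M2: |B| = |B(M1)| * |B(M2)|.
|B(U(7,15))| = C(15,7) = 6435.
|B(U(2,8))| = C(8,2) = 28.
Total bases = 6435 * 28 = 180180.

180180


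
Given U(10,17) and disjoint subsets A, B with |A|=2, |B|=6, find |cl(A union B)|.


|A union B| = 2 + 6 = 8 (disjoint).
In U(10,17), cl(S) = S if |S| < 10, else cl(S) = E.
Since 8 < 10, cl(A union B) = A union B.
|cl(A union B)| = 8.

8


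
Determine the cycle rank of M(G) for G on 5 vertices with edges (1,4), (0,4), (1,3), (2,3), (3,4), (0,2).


Cycle rank (nullity) = |E| - r(M) = |E| - (|V| - c).
|E| = 6, |V| = 5, c = 1.
Nullity = 6 - (5 - 1) = 6 - 4 = 2.

2


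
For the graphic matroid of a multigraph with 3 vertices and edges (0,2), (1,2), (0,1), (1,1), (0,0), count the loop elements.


In a graphic matroid, a loop is a self-loop edge (u,u) with rank 0.
Examining all 5 edges for self-loops...
Self-loops found: (1,1), (0,0)
Number of loops = 2.

2


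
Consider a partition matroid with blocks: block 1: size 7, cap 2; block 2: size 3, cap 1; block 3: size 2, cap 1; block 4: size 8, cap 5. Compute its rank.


Rank of a partition matroid = sum of min(|Si|, ci) for each block.
= min(7,2) + min(3,1) + min(2,1) + min(8,5)
= 2 + 1 + 1 + 5
= 9.

9


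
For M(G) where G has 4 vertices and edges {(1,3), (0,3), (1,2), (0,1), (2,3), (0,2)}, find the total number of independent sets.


An independent set in a graphic matroid is an acyclic edge subset.
G has 4 vertices and 6 edges.
Enumerate all 2^6 = 64 subsets, checking for acyclicity.
Total independent sets = 38.

38


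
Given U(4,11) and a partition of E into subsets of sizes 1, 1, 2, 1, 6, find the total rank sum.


r(Ai) = min(|Ai|, 4) for each part.
Sum = min(1,4) + min(1,4) + min(2,4) + min(1,4) + min(6,4)
    = 1 + 1 + 2 + 1 + 4
    = 9.

9


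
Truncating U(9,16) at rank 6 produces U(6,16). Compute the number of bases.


Truncating U(9,16) to rank 6 gives U(6,16).
Bases of U(6,16) are all 6-element subsets of 16 elements.
Number of bases = C(16,6) = 8008.

8008


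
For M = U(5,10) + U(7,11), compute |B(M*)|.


(M1+M2)* = M1* + M2*.
M1* = U(5,10), bases: C(10,5) = 252.
M2* = U(4,11), bases: C(11,4) = 330.
|B(M*)| = 252 * 330 = 83160.

83160


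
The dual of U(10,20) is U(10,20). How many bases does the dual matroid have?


The dual of U(r,n) is U(n-r, n) = U(10,20).
Bases of U(10,20) are all (10)-element subsets.
|B(M*)| = C(20,10) = 184756.

184756


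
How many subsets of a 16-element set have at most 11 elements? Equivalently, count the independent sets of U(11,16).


Independent sets of U(11,16) are all subsets of size <= 11.
Count = (16 choose 0) + (16 choose 1) + (16 choose 2) + (16 choose 3) + (16 choose 4) + (16 choose 5) + (16 choose 6) + (16 choose 7) + (16 choose 8) + (16 choose 9) + (16 choose 10) + (16 choose 11)
     = 1 + 16 + 120 + 560 + 1820 + 4368 + 8008 + 11440 + 12870 + 11440 + 8008 + 4368
     = 63019.

63019


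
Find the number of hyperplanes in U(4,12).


Hyperplanes of U(4,12) are flats of rank 3.
In a uniform matroid, these are exactly the (3)-element subsets.
Count = C(12,3) = (12 * 11 * 10) / (1 * 2 * 3) = 220.

220


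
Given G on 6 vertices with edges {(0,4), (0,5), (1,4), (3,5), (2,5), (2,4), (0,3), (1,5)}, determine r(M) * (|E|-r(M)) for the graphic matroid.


r(M) = |V| - c = 6 - 1 = 5.
nullity = |E| - r(M) = 8 - 5 = 3.
Product = 5 * 3 = 15.

15


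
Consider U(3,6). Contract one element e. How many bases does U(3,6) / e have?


Contracting e from U(3,6) gives U(2,5).
Bases of U(2,5) = C(5,2) = 5! / (2! * 3!) = 10.

10


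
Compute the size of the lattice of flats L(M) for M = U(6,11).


Flats of U(6,11): every subset of size < 6 is a flat, plus E itself.
Count = C(11,0) + C(11,1) + C(11,2) + C(11,3) + C(11,4) + C(11,5) + 1
     = 1 + 11 + 55 + 165 + 330 + 462 + 1
     = 1025.

1025


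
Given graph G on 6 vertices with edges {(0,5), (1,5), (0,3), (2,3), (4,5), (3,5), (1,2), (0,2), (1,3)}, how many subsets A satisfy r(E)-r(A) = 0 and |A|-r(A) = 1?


R(x,y) = sum over A in 2^E of x^(r(E)-r(A)) * y^(|A|-r(A)).
G has 6 vertices, 9 edges. r(E) = 5.
Enumerate all 2^9 = 512 subsets.
Count subsets with r(E)-r(A)=0 and |A|-r(A)=1: 52.

52


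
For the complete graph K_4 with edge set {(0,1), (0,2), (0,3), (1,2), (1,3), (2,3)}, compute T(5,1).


T(K_4; x,y) = x^3 + 3x^2 + 4xy + 2x + y^3 + 3y^2 + 2y.
Substituting x=5, y=1:
= 125 + 75 + 20 + 10 + 1 + 3 + 2
= 236.

236


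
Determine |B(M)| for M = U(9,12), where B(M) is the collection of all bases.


Bases of U(9,12) are all 9-element subsets of the 12-element ground set.
Number of bases = C(12,9).
(12 choose 9) = 220.

220


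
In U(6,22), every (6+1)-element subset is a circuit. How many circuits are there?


In U(6,22), circuits are the (7)-element subsets.
Any set of 7 elements is dependent, and removing any one element gives
an independent set of size 6, so it is a minimal dependent set.
Number of circuits = (22 choose 7) = 170544.

170544


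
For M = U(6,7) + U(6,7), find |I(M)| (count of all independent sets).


For a direct sum, |I(M1+M2)| = |I(M1)| * |I(M2)|.
|I(U(6,7))| = sum C(7,k) for k=0..6 = 127.
|I(U(6,7))| = sum C(7,k) for k=0..6 = 127.
Total = 127 * 127 = 16129.

16129


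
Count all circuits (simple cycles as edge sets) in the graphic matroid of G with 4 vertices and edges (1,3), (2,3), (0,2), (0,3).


A circuit in a graphic matroid = edge set of a simple cycle.
G has 4 vertices and 4 edges.
Enumerating all minimal edge subsets forming cycles...
Total circuits found: 1.

1


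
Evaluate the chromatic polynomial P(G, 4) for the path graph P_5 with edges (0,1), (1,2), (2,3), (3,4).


P(P_5, k) = k * (k-1)^(4).
P(4) = 4 * 3^4 = 4 * 81 = 324.

324


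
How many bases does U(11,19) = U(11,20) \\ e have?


Deleting e from U(11,20) gives U(11,19) since n > r.
Bases of U(11,19) = C(19,11) = 19! / (11! * 8!) = 75582.

75582


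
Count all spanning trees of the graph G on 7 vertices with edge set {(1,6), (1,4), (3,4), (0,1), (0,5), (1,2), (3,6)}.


By Kirchhoff's matrix tree theorem, the number of spanning trees equals
the determinant of any cofactor of the Laplacian matrix L.
G has 7 vertices and 7 edges.
Computing the (6 x 6) cofactor determinant gives 4.

4


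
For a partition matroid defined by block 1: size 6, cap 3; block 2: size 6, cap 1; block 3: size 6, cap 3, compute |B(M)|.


A basis picks exactly ci elements from block i.
Number of bases = product of C(|Si|, ci).
= C(6,3) * C(6,1) * C(6,3)
= 20 * 6 * 20
= 2400.

2400


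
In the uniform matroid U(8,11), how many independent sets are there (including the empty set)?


Independent sets of U(8,11) are all subsets of size <= 8.
Count = (11 choose 0) + (11 choose 1) + (11 choose 2) + (11 choose 3) + (11 choose 4) + (11 choose 5) + (11 choose 6) + (11 choose 7) + (11 choose 8)
     = 1 + 11 + 55 + 165 + 330 + 462 + 462 + 330 + 165
     = 1981.

1981


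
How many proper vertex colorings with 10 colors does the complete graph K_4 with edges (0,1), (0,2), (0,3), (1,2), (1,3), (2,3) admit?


P(K_4, k) = k(k-1)(k-2)...(k-3).
P(10) = (10) * (9) * (8) * (7) = 5040.

5040


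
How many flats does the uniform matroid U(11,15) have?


Flats of U(11,15): every subset of size < 11 is a flat, plus E itself.
Count = C(15,0) + C(15,1) + C(15,2) + C(15,3) + C(15,4) + C(15,5) + C(15,6) + C(15,7) + C(15,8) + C(15,9) + C(15,10) + 1
     = 1 + 15 + 105 + 455 + 1365 + 3003 + 5005 + 6435 + 6435 + 5005 + 3003 + 1
     = 30828.

30828


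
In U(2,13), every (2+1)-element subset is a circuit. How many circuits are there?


In U(2,13), circuits are the (3)-element subsets.
Any set of 3 elements is dependent, and removing any one element gives
an independent set of size 2, so it is a minimal dependent set.
Number of circuits = C(13,3) = 13! / (3! * 10!) = 286.

286


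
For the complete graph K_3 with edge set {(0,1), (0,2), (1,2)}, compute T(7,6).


T(K_3; x,y) = x^2 + x + y.
T(7,6) = 49 + 7 + 6 = 62.

62


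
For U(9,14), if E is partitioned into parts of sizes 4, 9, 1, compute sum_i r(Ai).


r(Ai) = min(|Ai|, 9) for each part.
Sum = min(4,9) + min(9,9) + min(1,9)
    = 4 + 9 + 1
    = 14.

14


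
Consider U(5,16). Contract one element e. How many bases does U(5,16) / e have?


Contracting e from U(5,16) gives U(4,15).
Bases of U(4,15) = C(15,4) = (15 * 14 * 13 * 12) / (1 * 2 * 3 * 4) = 1365.

1365


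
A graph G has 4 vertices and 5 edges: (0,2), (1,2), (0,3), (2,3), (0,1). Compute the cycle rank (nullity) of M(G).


Cycle rank (nullity) = |E| - r(M) = |E| - (|V| - c).
|E| = 5, |V| = 4, c = 1.
Nullity = 5 - (4 - 1) = 5 - 3 = 2.

2


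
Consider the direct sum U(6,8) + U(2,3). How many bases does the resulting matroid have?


Bases of a direct sum M1 + M2: |B| = |B(M1)| * |B(M2)|.
|B(U(6,8))| = C(8,6) = 28.
|B(U(2,3))| = C(3,2) = 3.
Total bases = 28 * 3 = 84.

84


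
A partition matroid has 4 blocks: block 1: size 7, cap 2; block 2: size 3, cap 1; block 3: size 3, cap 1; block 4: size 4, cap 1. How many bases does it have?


A basis picks exactly ci elements from block i.
Number of bases = product of C(|Si|, ci).
= C(7,2) * C(3,1) * C(3,1) * C(4,1)
= 21 * 3 * 3 * 4
= 756.

756


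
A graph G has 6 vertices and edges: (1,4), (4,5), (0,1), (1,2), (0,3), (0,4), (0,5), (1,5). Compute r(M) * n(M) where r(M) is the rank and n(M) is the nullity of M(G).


r(M) = |V| - c = 6 - 1 = 5.
nullity = |E| - r(M) = 8 - 5 = 3.
Product = 5 * 3 = 15.

15


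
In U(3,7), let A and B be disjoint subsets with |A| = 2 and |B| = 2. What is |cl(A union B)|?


|A union B| = 2 + 2 = 4 (disjoint).
In U(3,7), cl(S) = S if |S| < 3, else cl(S) = E.
Since 4 >= 3, cl(A union B) = E.
|cl(A union B)| = 7.

7


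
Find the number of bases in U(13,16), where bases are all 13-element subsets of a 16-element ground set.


Bases of U(13,16) are all 13-element subsets of the 16-element ground set.
Number of bases = C(16,13).
C(16,13) = 16! / (13! * 3!) = 560.

560


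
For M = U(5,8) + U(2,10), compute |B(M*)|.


(M1+M2)* = M1* + M2*.
M1* = U(3,8), bases: C(8,3) = 56.
M2* = U(8,10), bases: C(10,8) = 45.
|B(M*)| = 56 * 45 = 2520.

2520


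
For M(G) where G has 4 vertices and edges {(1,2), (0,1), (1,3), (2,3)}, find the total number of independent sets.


An independent set in a graphic matroid is an acyclic edge subset.
G has 4 vertices and 4 edges.
Enumerate all 2^4 = 16 subsets, checking for acyclicity.
Total independent sets = 14.

14


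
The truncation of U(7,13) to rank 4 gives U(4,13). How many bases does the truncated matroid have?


Truncating U(7,13) to rank 4 gives U(4,13).
Bases of U(4,13) are all 4-element subsets of 13 elements.
Number of bases = C(13,4) = (13 * 12 * 11 * 10) / (1 * 2 * 3 * 4) = 715.

715


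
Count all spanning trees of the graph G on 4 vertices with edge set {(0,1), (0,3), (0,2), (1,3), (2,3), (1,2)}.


By Kirchhoff's matrix tree theorem, the number of spanning trees equals
the determinant of any cofactor of the Laplacian matrix L.
G has 4 vertices and 6 edges.
Computing the (3 x 3) cofactor determinant gives 16.

16


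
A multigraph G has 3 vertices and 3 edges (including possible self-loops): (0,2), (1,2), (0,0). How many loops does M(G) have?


In a graphic matroid, a loop is a self-loop edge (u,u) with rank 0.
Examining all 3 edges for self-loops...
Self-loops found: (0,0)
Number of loops = 1.

1


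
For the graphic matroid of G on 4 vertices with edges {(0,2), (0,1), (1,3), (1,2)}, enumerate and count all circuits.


A circuit in a graphic matroid = edge set of a simple cycle.
G has 4 vertices and 4 edges.
Enumerating all minimal edge subsets forming cycles...
Total circuits found: 1.

1


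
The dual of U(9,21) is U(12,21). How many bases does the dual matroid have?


The dual of U(r,n) is U(n-r, n) = U(12,21).
Bases of U(12,21) are all (12)-element subsets.
|B(M*)| = (21 choose 12) = 293930.

293930


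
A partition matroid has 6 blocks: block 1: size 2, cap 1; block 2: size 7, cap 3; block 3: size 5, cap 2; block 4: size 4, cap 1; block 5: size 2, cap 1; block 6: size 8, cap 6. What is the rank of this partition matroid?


Rank of a partition matroid = sum of min(|Si|, ci) for each block.
= min(2,1) + min(7,3) + min(5,2) + min(4,1) + min(2,1) + min(8,6)
= 1 + 3 + 2 + 1 + 1 + 6
= 14.

14


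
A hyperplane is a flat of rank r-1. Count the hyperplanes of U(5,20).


Hyperplanes of U(5,20) are flats of rank 4.
In a uniform matroid, these are exactly the (4)-element subsets.
Count = C(20,4) = 20! / (4! * 16!) = 4845.

4845


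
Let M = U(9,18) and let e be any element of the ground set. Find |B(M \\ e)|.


Deleting e from U(9,18) gives U(9,17) since n > r.
Bases of U(9,17) = C(17,9) = 17! / (9! * 8!) = 24310.

24310


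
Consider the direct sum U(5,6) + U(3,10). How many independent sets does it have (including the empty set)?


For a direct sum, |I(M1+M2)| = |I(M1)| * |I(M2)|.
|I(U(5,6))| = sum C(6,k) for k=0..5 = 63.
|I(U(3,10))| = sum C(10,k) for k=0..3 = 176.
Total = 63 * 176 = 11088.

11088


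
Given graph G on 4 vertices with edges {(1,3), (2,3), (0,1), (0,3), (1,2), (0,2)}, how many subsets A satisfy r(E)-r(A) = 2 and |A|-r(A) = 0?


R(x,y) = sum over A in 2^E of x^(r(E)-r(A)) * y^(|A|-r(A)).
G has 4 vertices, 6 edges. r(E) = 3.
Enumerate all 2^6 = 64 subsets.
Count subsets with r(E)-r(A)=2 and |A|-r(A)=0: 6.

6


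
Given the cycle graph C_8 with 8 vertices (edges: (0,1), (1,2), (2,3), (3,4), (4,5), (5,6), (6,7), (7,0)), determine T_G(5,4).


T(C_8; x,y) = x + x^2 + ... + x^(7) + y.
T(5,4) = 5^1 + 5^2 + 5^3 + 5^4 + 5^5 + 5^6 + 5^7 + 4
= 5 + 25 + 125 + 625 + 3125 + 15625 + 78125 + 4
= 97659.

97659


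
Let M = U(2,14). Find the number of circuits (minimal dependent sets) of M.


In U(2,14), circuits are the (3)-element subsets.
Any set of 3 elements is dependent, and removing any one element gives
an independent set of size 2, so it is a minimal dependent set.
Number of circuits = C(14,3) = 14! / (3! * 11!) = 364.

364


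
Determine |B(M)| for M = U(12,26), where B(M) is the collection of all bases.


Bases of U(12,26) are all 12-element subsets of the 26-element ground set.
Number of bases = C(26,12).
C(26,12) = 9657700.

9657700


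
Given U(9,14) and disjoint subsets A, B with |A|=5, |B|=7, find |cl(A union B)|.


|A union B| = 5 + 7 = 12 (disjoint).
In U(9,14), cl(S) = S if |S| < 9, else cl(S) = E.
Since 12 >= 9, cl(A union B) = E.
|cl(A union B)| = 14.

14


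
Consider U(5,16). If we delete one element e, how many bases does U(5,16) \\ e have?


Deleting e from U(5,16) gives U(5,15) since n > r.
Bases of U(5,15) = (15 choose 5) = 3003.

3003


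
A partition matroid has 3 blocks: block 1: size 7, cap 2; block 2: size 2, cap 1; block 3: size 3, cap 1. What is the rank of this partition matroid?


Rank of a partition matroid = sum of min(|Si|, ci) for each block.
= min(7,2) + min(2,1) + min(3,1)
= 2 + 1 + 1
= 4.

4


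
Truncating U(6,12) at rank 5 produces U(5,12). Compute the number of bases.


Truncating U(6,12) to rank 5 gives U(5,12).
Bases of U(5,12) are all 5-element subsets of 12 elements.
Number of bases = C(12,5) = 792.

792


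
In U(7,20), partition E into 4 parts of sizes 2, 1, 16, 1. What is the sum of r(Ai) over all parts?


r(Ai) = min(|Ai|, 7) for each part.
Sum = min(2,7) + min(1,7) + min(16,7) + min(1,7)
    = 2 + 1 + 7 + 1
    = 11.

11


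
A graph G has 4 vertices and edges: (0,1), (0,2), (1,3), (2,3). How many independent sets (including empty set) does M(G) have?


An independent set in a graphic matroid is an acyclic edge subset.
G has 4 vertices and 4 edges.
Enumerate all 2^4 = 16 subsets, checking for acyclicity.
Total independent sets = 15.

15


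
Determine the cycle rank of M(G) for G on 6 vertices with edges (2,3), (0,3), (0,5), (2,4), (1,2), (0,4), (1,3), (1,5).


Cycle rank (nullity) = |E| - r(M) = |E| - (|V| - c).
|E| = 8, |V| = 6, c = 1.
Nullity = 8 - (6 - 1) = 8 - 5 = 3.

3


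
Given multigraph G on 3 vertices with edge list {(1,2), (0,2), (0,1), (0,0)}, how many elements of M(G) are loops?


In a graphic matroid, a loop is a self-loop edge (u,u) with rank 0.
Examining all 4 edges for self-loops...
Self-loops found: (0,0)
Number of loops = 1.

1


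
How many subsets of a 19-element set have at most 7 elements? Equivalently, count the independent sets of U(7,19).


Independent sets of U(7,19) are all subsets of size <= 7.
Count = C(19,0) + C(19,1) + C(19,2) + C(19,3) + C(19,4) + C(19,5) + C(19,6) + C(19,7)
     = 1 + 19 + 171 + 969 + 3876 + 11628 + 27132 + 50388
     = 94184.

94184


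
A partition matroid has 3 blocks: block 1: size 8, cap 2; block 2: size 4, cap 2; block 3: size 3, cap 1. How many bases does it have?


A basis picks exactly ci elements from block i.
Number of bases = product of C(|Si|, ci).
= C(8,2) * C(4,2) * C(3,1)
= 28 * 6 * 3
= 504.

504


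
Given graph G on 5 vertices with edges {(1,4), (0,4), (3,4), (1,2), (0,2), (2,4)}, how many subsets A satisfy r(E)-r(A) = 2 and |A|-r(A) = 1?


R(x,y) = sum over A in 2^E of x^(r(E)-r(A)) * y^(|A|-r(A)).
G has 5 vertices, 6 edges. r(E) = 4.
Enumerate all 2^6 = 64 subsets.
Count subsets with r(E)-r(A)=2 and |A|-r(A)=1: 2.

2


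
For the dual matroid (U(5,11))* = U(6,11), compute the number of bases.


The dual of U(r,n) is U(n-r, n) = U(6,11).
Bases of U(6,11) are all (6)-element subsets.
|B(M*)| = C(11,6) = 462.

462


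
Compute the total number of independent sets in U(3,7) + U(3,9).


For a direct sum, |I(M1+M2)| = |I(M1)| * |I(M2)|.
|I(U(3,7))| = sum C(7,k) for k=0..3 = 64.
|I(U(3,9))| = sum C(9,k) for k=0..3 = 130.
Total = 64 * 130 = 8320.

8320


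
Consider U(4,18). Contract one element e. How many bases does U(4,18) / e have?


Contracting e from U(4,18) gives U(3,17).
Bases of U(3,17) = C(17,3) = 17! / (3! * 14!) = 680.

680


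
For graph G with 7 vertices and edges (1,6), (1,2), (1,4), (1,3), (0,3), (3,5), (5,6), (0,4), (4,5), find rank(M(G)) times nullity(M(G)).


r(M) = |V| - c = 7 - 1 = 6.
nullity = |E| - r(M) = 9 - 6 = 3.
Product = 6 * 3 = 18.

18


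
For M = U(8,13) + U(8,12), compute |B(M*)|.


(M1+M2)* = M1* + M2*.
M1* = U(5,13), bases: C(13,5) = 1287.
M2* = U(4,12), bases: C(12,4) = 495.
|B(M*)| = 1287 * 495 = 637065.

637065


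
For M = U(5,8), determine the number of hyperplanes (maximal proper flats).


Hyperplanes of U(5,8) are flats of rank 4.
In a uniform matroid, these are exactly the (4)-element subsets.
Count = C(8,4) = 8! / (4! * 4!) = 70.

70


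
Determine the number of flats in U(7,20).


Flats of U(7,20): every subset of size < 7 is a flat, plus E itself.
Count = C(20,0) + C(20,1) + C(20,2) + C(20,3) + C(20,4) + C(20,5) + C(20,6) + 1
     = 1 + 20 + 190 + 1140 + 4845 + 15504 + 38760 + 1
     = 60461.

60461


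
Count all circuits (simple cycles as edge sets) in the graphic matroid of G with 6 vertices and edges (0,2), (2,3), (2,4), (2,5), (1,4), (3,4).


A circuit in a graphic matroid = edge set of a simple cycle.
G has 6 vertices and 6 edges.
Enumerating all minimal edge subsets forming cycles...
Total circuits found: 1.

1


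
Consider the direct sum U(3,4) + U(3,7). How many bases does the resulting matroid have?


Bases of a direct sum M1 + M2: |B| = |B(M1)| * |B(M2)|.
|B(U(3,4))| = C(4,3) = 4.
|B(U(3,7))| = C(7,3) = 35.
Total bases = 4 * 35 = 140.

140


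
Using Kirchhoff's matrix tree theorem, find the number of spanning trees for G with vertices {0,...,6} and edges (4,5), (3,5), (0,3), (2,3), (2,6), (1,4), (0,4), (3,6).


By Kirchhoff's matrix tree theorem, the number of spanning trees equals
the determinant of any cofactor of the Laplacian matrix L.
G has 7 vertices and 8 edges.
Computing the (6 x 6) cofactor determinant gives 12.

12


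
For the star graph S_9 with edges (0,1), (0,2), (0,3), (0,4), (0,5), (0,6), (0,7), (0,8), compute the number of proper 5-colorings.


P(tree, k) = k * (k-1)^(8) for any tree on 9 vertices.
P(5) = 5 * 4^8 = 5 * 65536 = 327680.

327680


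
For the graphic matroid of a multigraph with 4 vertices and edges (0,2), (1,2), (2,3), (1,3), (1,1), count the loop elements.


In a graphic matroid, a loop is a self-loop edge (u,u) with rank 0.
Examining all 5 edges for self-loops...
Self-loops found: (1,1)
Number of loops = 1.

1


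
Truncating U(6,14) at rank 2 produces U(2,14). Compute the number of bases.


Truncating U(6,14) to rank 2 gives U(2,14).
Bases of U(2,14) are all 2-element subsets of 14 elements.
Number of bases = (14 choose 2) = 91.

91


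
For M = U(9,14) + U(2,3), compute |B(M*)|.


(M1+M2)* = M1* + M2*.
M1* = U(5,14), bases: C(14,5) = 2002.
M2* = U(1,3), bases: C(3,1) = 3.
|B(M*)| = 2002 * 3 = 6006.

6006


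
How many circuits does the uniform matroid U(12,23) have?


In U(12,23), circuits are the (13)-element subsets.
Any set of 13 elements is dependent, and removing any one element gives
an independent set of size 12, so it is a minimal dependent set.
Number of circuits = C(23,13) = 23! / (13! * 10!) = 1144066.

1144066


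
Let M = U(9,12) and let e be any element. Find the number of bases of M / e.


Contracting e from U(9,12) gives U(8,11).
Bases of U(8,11) = C(11,8) = 165.

165


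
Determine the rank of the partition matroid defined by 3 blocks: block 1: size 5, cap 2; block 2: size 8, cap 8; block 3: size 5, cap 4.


Rank of a partition matroid = sum of min(|Si|, ci) for each block.
= min(5,2) + min(8,8) + min(5,4)
= 2 + 8 + 4
= 14.

14


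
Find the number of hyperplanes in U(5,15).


Hyperplanes of U(5,15) are flats of rank 4.
In a uniform matroid, these are exactly the (4)-element subsets.
Count = (15 choose 4) = 1365.

1365


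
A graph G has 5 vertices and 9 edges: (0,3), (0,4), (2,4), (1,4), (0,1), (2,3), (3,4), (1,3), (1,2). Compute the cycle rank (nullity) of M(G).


Cycle rank (nullity) = |E| - r(M) = |E| - (|V| - c).
|E| = 9, |V| = 5, c = 1.
Nullity = 9 - (5 - 1) = 9 - 4 = 5.

5


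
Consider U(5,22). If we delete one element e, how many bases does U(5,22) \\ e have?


Deleting e from U(5,22) gives U(5,21) since n > r.
Bases of U(5,21) = C(21,5) = 21! / (5! * 16!) = 20349.

20349


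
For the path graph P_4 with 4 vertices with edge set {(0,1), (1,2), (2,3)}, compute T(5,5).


A path on 4 vertices is a tree with 3 edges.
T(x,y) = x^(3) for any tree.
T(5,5) = 5^3 = 125.

125


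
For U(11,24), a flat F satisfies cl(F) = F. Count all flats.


Flats of U(11,24): every subset of size < 11 is a flat, plus E itself.
Count = C(24,0) + C(24,1) + C(24,2) + C(24,3) + C(24,4) + C(24,5) + C(24,6) + C(24,7) + C(24,8) + C(24,9) + C(24,10) + 1
     = 1 + 24 + 276 + 2024 + 10626 + 42504 + 134596 + 346104 + 735471 + 1307504 + 1961256 + 1
     = 4540387.

4540387


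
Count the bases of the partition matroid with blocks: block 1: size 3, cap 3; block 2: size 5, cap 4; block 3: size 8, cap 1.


A basis picks exactly ci elements from block i.
Number of bases = product of C(|Si|, ci).
= C(3,3) * C(5,4) * C(8,1)
= 1 * 5 * 8
= 40.

40


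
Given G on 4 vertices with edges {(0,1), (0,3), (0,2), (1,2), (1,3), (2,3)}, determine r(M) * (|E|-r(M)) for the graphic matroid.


r(M) = |V| - c = 4 - 1 = 3.
nullity = |E| - r(M) = 6 - 3 = 3.
Product = 3 * 3 = 9.

9


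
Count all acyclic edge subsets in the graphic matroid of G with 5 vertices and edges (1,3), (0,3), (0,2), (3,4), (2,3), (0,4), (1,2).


An independent set in a graphic matroid is an acyclic edge subset.
G has 5 vertices and 7 edges.
Enumerate all 2^7 = 128 subsets, checking for acyclicity.
Total independent sets = 82.

82


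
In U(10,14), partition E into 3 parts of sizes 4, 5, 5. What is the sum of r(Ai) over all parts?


r(Ai) = min(|Ai|, 10) for each part.
Sum = min(4,10) + min(5,10) + min(5,10)
    = 4 + 5 + 5
    = 14.

14


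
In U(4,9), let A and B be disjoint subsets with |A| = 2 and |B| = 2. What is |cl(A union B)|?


|A union B| = 2 + 2 = 4 (disjoint).
In U(4,9), cl(S) = S if |S| < 4, else cl(S) = E.
Since 4 >= 4, cl(A union B) = E.
|cl(A union B)| = 9.

9


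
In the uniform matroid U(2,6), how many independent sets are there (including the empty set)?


Independent sets of U(2,6) are all subsets of size <= 2.
Count = C(6,0) + C(6,1) + C(6,2)
     = 1 + 6 + 15
     = 22.

22


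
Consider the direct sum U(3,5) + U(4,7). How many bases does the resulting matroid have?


Bases of a direct sum M1 + M2: |B| = |B(M1)| * |B(M2)|.
|B(U(3,5))| = C(5,3) = 10.
|B(U(4,7))| = C(7,4) = 35.
Total bases = 10 * 35 = 350.

350


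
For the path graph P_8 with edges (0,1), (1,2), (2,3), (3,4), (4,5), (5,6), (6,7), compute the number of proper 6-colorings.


P(P_8, k) = k * (k-1)^(7).
P(6) = 6 * 5^7 = 6 * 78125 = 468750.

468750


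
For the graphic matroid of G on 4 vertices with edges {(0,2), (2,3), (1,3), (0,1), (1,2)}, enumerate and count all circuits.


A circuit in a graphic matroid = edge set of a simple cycle.
G has 4 vertices and 5 edges.
Enumerating all minimal edge subsets forming cycles...
Total circuits found: 3.

3


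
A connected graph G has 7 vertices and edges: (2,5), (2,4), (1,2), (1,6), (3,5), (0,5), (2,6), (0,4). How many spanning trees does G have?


By Kirchhoff's matrix tree theorem, the number of spanning trees equals
the determinant of any cofactor of the Laplacian matrix L.
G has 7 vertices and 8 edges.
Computing the (6 x 6) cofactor determinant gives 12.

12


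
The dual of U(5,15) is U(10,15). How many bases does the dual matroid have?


The dual of U(r,n) is U(n-r, n) = U(10,15).
Bases of U(10,15) are all (10)-element subsets.
|B(M*)| = C(15,10) = 3003.

3003


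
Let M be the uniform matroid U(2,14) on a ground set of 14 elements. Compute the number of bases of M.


Bases of U(2,14) are all 2-element subsets of the 14-element ground set.
Number of bases = C(14,2).
(14 choose 2) = 91.

91


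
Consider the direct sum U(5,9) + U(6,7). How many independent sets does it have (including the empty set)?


For a direct sum, |I(M1+M2)| = |I(M1)| * |I(M2)|.
|I(U(5,9))| = sum C(9,k) for k=0..5 = 382.
|I(U(6,7))| = sum C(7,k) for k=0..6 = 127.
Total = 382 * 127 = 48514.

48514
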